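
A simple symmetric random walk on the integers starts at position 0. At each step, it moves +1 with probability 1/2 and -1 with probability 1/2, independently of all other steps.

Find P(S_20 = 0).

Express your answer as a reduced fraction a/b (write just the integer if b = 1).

To reach position 0 after 20 steps: need 10 steps of +1 and 10 of -1.
Favorable paths: C(20,10) = 184756
Total paths: 2^20 = 1048576
P = 184756/1048576 = 46189/262144

Answer: 46189/262144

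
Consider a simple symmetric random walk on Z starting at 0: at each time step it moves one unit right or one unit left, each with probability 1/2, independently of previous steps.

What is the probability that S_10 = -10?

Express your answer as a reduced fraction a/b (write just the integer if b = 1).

Answer: 1/1024

Derivation:
To reach position -10 after 10 steps: need 0 steps of +1 and 10 of -1.
Favorable paths: C(10,0) = 1
Total paths: 2^10 = 1024
P = 1/1024 = 1/1024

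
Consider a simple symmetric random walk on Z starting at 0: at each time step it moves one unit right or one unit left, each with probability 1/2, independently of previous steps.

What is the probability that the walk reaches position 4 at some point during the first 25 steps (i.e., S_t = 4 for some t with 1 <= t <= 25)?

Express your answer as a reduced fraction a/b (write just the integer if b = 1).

Count via complement. Let g(t,s) = #length-t paths at position s with S_1..S_t all ≠ 4.
g(t,s) = g(t-1,s-1) + g(t-1,s+1) for s ≠ 4; g(t,4) = 0.
t=0: g(0,0)=1
t=1: g(1,-1)=1 g(1,1)=1
t=2: g(2,-2)=1 g(2,0)=2 g(2,2)=1
t=3: g(3,-3)=1 g(3,-1)=3 g(3,1)=3 g(3,3)=1
t=4: g(4,-4)=1 g(4,-2)=4 g(4,0)=6 g(4,2)=4
t=5: g(5,-5)=1 g(5,-3)=5 g(5,-1)=10 g(5,1)=10 g(5,3)=4
t=6: g(6,-6)=1 g(6,-4)=6 g(6,-2)=15 g(6,0)=20 g(6,2)=14
t=7: g(7,-7)=1 g(7,-5)=7 g(7,-3)=21 g(7,-1)=35 g(7,1)=34 g(7,3)=14
t=8: g(8,-8)=1 g(8,-6)=8 g(8,-4)=28 g(8,-2)=56 g(8,0)=69 g(8,2)=48
t=9: g(9,-9)=1 g(9,-7)=9 g(9,-5)=36 g(9,-3)=84 g(9,-1)=125 g(9,1)=117 g(9,3)=48
t=10: g(10,-10)=1 g(10,-8)=10 g(10,-6)=45 g(10,-4)=120 g(10,-2)=209 g(10,0)=242 g(10,2)=165
t=11: g(11,-11)=1 g(11,-9)=11 g(11,-7)=55 g(11,-5)=165 g(11,-3)=329 g(11,-1)=451 g(11,1)=407 g(11,3)=165
t=12: g(12,-12)=1 g(12,-10)=12 g(12,-8)=66 g(12,-6)=220 g(12,-4)=494 g(12,-2)=780 g(12,0)=858 g(12,2)=572
t=13: g(13,-13)=1 g(13,-11)=13 g(13,-9)=78 g(13,-7)=286 g(13,-5)=714 g(13,-3)=1274 g(13,-1)=1638 g(13,1)=1430 g(13,3)=572
t=14: g(14,-14)=1 g(14,-12)=14 g(14,-10)=91 g(14,-8)=364 g(14,-6)=1000 g(14,-4)=1988 g(14,-2)=2912 g(14,0)=3068 g(14,2)=2002
t=15: g(15,-15)=1 g(15,-13)=15 g(15,-11)=105 g(15,-9)=455 g(15,-7)=1364 g(15,-5)=2988 g(15,-3)=4900 g(15,-1)=5980 g(15,1)=5070 g(15,3)=2002
t=16: g(16,-16)=1 g(16,-14)=16 g(16,-12)=120 g(16,-10)=560 g(16,-8)=1819 g(16,-6)=4352 g(16,-4)=7888 g(16,-2)=10880 g(16,0)=11050 g(16,2)=7072
t=17: g(17,-17)=1 g(17,-15)=17 g(17,-13)=136 g(17,-11)=680 g(17,-9)=2379 g(17,-7)=6171 g(17,-5)=12240 g(17,-3)=18768 g(17,-1)=21930 g(17,1)=18122 g(17,3)=7072
t=18: g(18,-18)=1 g(18,-16)=18 g(18,-14)=153 g(18,-12)=816 g(18,-10)=3059 g(18,-8)=8550 g(18,-6)=18411 g(18,-4)=31008 g(18,-2)=40698 g(18,0)=40052 g(18,2)=25194
t=19: g(19,-19)=1 g(19,-17)=19 g(19,-15)=171 g(19,-13)=969 g(19,-11)=3875 g(19,-9)=11609 g(19,-7)=26961 g(19,-5)=49419 g(19,-3)=71706 g(19,-1)=80750 g(19,1)=65246 g(19,3)=25194
t=20: g(20,-20)=1 g(20,-18)=20 g(20,-16)=190 g(20,-14)=1140 g(20,-12)=4844 g(20,-10)=15484 g(20,-8)=38570 g(20,-6)=76380 g(20,-4)=121125 g(20,-2)=152456 g(20,0)=145996 g(20,2)=90440
t=21: g(21,-21)=1 g(21,-19)=21 g(21,-17)=210 g(21,-15)=1330 g(21,-13)=5984 g(21,-11)=20328 g(21,-9)=54054 g(21,-7)=114950 g(21,-5)=197505 g(21,-3)=273581 g(21,-1)=298452 g(21,1)=236436 g(21,3)=90440
t=22: g(22,-22)=1 g(22,-20)=22 g(22,-18)=231 g(22,-16)=1540 g(22,-14)=7314 g(22,-12)=26312 g(22,-10)=74382 g(22,-8)=169004 g(22,-6)=312455 g(22,-4)=471086 g(22,-2)=572033 g(22,0)=534888 g(22,2)=326876
t=23: g(23,-23)=1 g(23,-21)=23 g(23,-19)=253 g(23,-17)=1771 g(23,-15)=8854 g(23,-13)=33626 g(23,-11)=100694 g(23,-9)=243386 g(23,-7)=481459 g(23,-5)=783541 g(23,-3)=1043119 g(23,-1)=1106921 g(23,1)=861764 g(23,3)=326876
t=24: g(24,-24)=1 g(24,-22)=24 g(24,-20)=276 g(24,-18)=2024 g(24,-16)=10625 g(24,-14)=42480 g(24,-12)=134320 g(24,-10)=344080 g(24,-8)=724845 g(24,-6)=1265000 g(24,-4)=1826660 g(24,-2)=2150040 g(24,0)=1968685 g(24,2)=1188640
t=25: g(25,-25)=1 g(25,-23)=25 g(25,-21)=300 g(25,-19)=2300 g(25,-17)=12649 g(25,-15)=53105 g(25,-13)=176800 g(25,-11)=478400 g(25,-9)=1068925 g(25,-7)=1989845 g(25,-5)=3091660 g(25,-3)=3976700 g(25,-1)=4118725 g(25,1)=3157325 g(25,3)=1188640
Paths never hitting 4: Σ_s g(25,s) = 19315400
Paths hitting 4: 2^25 - 19315400 = 14239032
P = 14239032/33554432 = 1779879/4194304

Answer: 1779879/4194304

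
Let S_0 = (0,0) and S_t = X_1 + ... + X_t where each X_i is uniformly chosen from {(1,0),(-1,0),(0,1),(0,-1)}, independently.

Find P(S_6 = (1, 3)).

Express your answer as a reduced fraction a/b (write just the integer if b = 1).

Answer: 45/2048

Derivation:
Let h be the number of horizontal steps (so 6-h are vertical). To end at (1,3) need (h+1)/2 right-steps and ((6-h)+3)/2 up-steps.
Sum over h with 1 ≤ h ≤ 3, h ≡ 1 (mod 2), 6-h ≡ 1 (mod 2):
h=1: C(6,1)·C(1,1)·C(5,4) = 6·1·5 = 30
h=3: C(6,3)·C(3,2)·C(3,3) = 20·3·1 = 60
Total favorable: 90
Total paths: 4^6 = 4096
P = 90/4096 = 45/2048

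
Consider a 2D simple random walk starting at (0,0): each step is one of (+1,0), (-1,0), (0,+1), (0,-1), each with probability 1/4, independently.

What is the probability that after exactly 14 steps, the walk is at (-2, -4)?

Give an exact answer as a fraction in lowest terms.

Let h be the number of horizontal steps (so 14-h are vertical). To end at (-2,-4) need (h-2)/2 right-steps and ((14-h)-4)/2 up-steps.
Sum over h with 2 ≤ h ≤ 10, h ≡ 0 (mod 2), 14-h ≡ 0 (mod 2):
h=2: C(14,2)·C(2,0)·C(12,4) = 91·1·495 = 45045
h=4: C(14,4)·C(4,1)·C(10,3) = 1001·4·120 = 480480
h=6: C(14,6)·C(6,2)·C(8,2) = 3003·15·28 = 1261260
h=8: C(14,8)·C(8,3)·C(6,1) = 3003·56·6 = 1009008
h=10: C(14,10)·C(10,4)·C(4,0) = 1001·210·1 = 210210
Total favorable: 3006003
Total paths: 4^14 = 268435456
P = 3006003/268435456 = 3006003/268435456

Answer: 3006003/268435456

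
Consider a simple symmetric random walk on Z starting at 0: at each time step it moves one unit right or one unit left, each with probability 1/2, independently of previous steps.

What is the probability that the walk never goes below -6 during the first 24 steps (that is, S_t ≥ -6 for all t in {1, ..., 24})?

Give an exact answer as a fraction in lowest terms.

Let f(t,s) = #length-t paths at position s with S_1..S_t all ≥ -6.
f(t,s) = f(t-1,s-1) + f(t-1,s+1) for s ≥ -6; f(t,s) = 0 for s < -6.
t=0: f(0,0)=1
t=1: f(1,-1)=1 f(1,1)=1
t=2: f(2,-2)=1 f(2,0)=2 f(2,2)=1
t=3: f(3,-3)=1 f(3,-1)=3 f(3,1)=3 f(3,3)=1
t=4: f(4,-4)=1 f(4,-2)=4 f(4,0)=6 f(4,2)=4 f(4,4)=1
t=5: f(5,-5)=1 f(5,-3)=5 f(5,-1)=10 f(5,1)=10 f(5,3)=5 f(5,5)=1
t=6: f(6,-6)=1 f(6,-4)=6 f(6,-2)=15 f(6,0)=20 f(6,2)=15 f(6,4)=6 f(6,6)=1
t=7: f(7,-5)=7 f(7,-3)=21 f(7,-1)=35 f(7,1)=35 f(7,3)=21 f(7,5)=7 f(7,7)=1
t=8: f(8,-6)=7 f(8,-4)=28 f(8,-2)=56 f(8,0)=70 f(8,2)=56 f(8,4)=28 f(8,6)=8 f(8,8)=1
t=9: f(9,-5)=35 f(9,-3)=84 f(9,-1)=126 f(9,1)=126 f(9,3)=84 f(9,5)=36 f(9,7)=9 f(9,9)=1
t=10: f(10,-6)=35 f(10,-4)=119 f(10,-2)=210 f(10,0)=252 f(10,2)=210 f(10,4)=120 f(10,6)=45 f(10,8)=10 f(10,10)=1
t=11: f(11,-5)=154 f(11,-3)=329 f(11,-1)=462 f(11,1)=462 f(11,3)=330 f(11,5)=165 f(11,7)=55 f(11,9)=11 f(11,11)=1
t=12: f(12,-6)=154 f(12,-4)=483 f(12,-2)=791 f(12,0)=924 f(12,2)=792 f(12,4)=495 f(12,6)=220 f(12,8)=66 f(12,10)=12 f(12,12)=1
t=13: f(13,-5)=637 f(13,-3)=1274 f(13,-1)=1715 f(13,1)=1716 f(13,3)=1287 f(13,5)=715 f(13,7)=286 f(13,9)=78 f(13,11)=13 f(13,13)=1
t=14: f(14,-6)=637 f(14,-4)=1911 f(14,-2)=2989 f(14,0)=3431 f(14,2)=3003 f(14,4)=2002 f(14,6)=1001 f(14,8)=364 f(14,10)=91 f(14,12)=14 f(14,14)=1
t=15: f(15,-5)=2548 f(15,-3)=4900 f(15,-1)=6420 f(15,1)=6434 f(15,3)=5005 f(15,5)=3003 f(15,7)=1365 f(15,9)=455 f(15,11)=105 f(15,13)=15 f(15,15)=1
t=16: f(16,-6)=2548 f(16,-4)=7448 f(16,-2)=11320 f(16,0)=12854 f(16,2)=11439 f(16,4)=8008 f(16,6)=4368 f(16,8)=1820 f(16,10)=560 f(16,12)=120 f(16,14)=16 f(16,16)=1
t=17: f(17,-5)=9996 f(17,-3)=18768 f(17,-1)=24174 f(17,1)=24293 f(17,3)=19447 f(17,5)=12376 f(17,7)=6188 f(17,9)=2380 f(17,11)=680 f(17,13)=136 f(17,15)=17 f(17,17)=1
t=18: f(18,-6)=9996 f(18,-4)=28764 f(18,-2)=42942 f(18,0)=48467 f(18,2)=43740 f(18,4)=31823 f(18,6)=18564 f(18,8)=8568 f(18,10)=3060 f(18,12)=816 f(18,14)=153 f(18,16)=18 f(18,18)=1
t=19: f(19,-5)=38760 f(19,-3)=71706 f(19,-1)=91409 f(19,1)=92207 f(19,3)=75563 f(19,5)=50387 f(19,7)=27132 f(19,9)=11628 f(19,11)=3876 f(19,13)=969 f(19,15)=171 f(19,17)=19 f(19,19)=1
t=20: f(20,-6)=38760 f(20,-4)=110466 f(20,-2)=163115 f(20,0)=183616 f(20,2)=167770 f(20,4)=125950 f(20,6)=77519 f(20,8)=38760 f(20,10)=15504 f(20,12)=4845 f(20,14)=1140 f(20,16)=190 f(20,18)=20 f(20,20)=1
t=21: f(21,-5)=149226 f(21,-3)=273581 f(21,-1)=346731 f(21,1)=351386 f(21,3)=293720 f(21,5)=203469 f(21,7)=116279 f(21,9)=54264 f(21,11)=20349 f(21,13)=5985 f(21,15)=1330 f(21,17)=210 f(21,19)=21 f(21,21)=1
t=22: f(22,-6)=149226 f(22,-4)=422807 f(22,-2)=620312 f(22,0)=698117 f(22,2)=645106 f(22,4)=497189 f(22,6)=319748 f(22,8)=170543 f(22,10)=74613 f(22,12)=26334 f(22,14)=7315 f(22,16)=1540 f(22,18)=231 f(22,20)=22 f(22,22)=1
t=23: f(23,-5)=572033 f(23,-3)=1043119 f(23,-1)=1318429 f(23,1)=1343223 f(23,3)=1142295 f(23,5)=816937 f(23,7)=490291 f(23,9)=245156 f(23,11)=100947 f(23,13)=33649 f(23,15)=8855 f(23,17)=1771 f(23,19)=253 f(23,21)=23 f(23,23)=1
t=24: f(24,-6)=572033 f(24,-4)=1615152 f(24,-2)=2361548 f(24,0)=2661652 f(24,2)=2485518 f(24,4)=1959232 f(24,6)=1307228 f(24,8)=735447 f(24,10)=346103 f(24,12)=134596 f(24,14)=42504 f(24,16)=10626 f(24,18)=2024 f(24,20)=276 f(24,22)=24 f(24,24)=1
Σ_s f(24,s) = 14233964
P = 14233964/16777216 = 3558491/4194304

Answer: 3558491/4194304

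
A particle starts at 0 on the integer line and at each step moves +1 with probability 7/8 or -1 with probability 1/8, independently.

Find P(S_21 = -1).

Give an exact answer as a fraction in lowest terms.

To reach position -1 after 21 steps: need 10 steps of +1 and 11 steps of -1.
Number of such sequences: C(21,10) = 352716
Each has probability (7/8)^10 · (1/8)^11 = 282475249/9223372036854775808
P = 352716 · 282475249/9223372036854775808 = 24908384981571/2305843009213693952

Answer: 24908384981571/2305843009213693952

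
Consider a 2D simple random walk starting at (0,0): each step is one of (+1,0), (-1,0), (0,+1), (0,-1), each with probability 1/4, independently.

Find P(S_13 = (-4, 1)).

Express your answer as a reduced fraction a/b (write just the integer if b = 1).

Answer: 920205/67108864

Derivation:
Let h be the number of horizontal steps (so 13-h are vertical). To end at (-4,1) need (h-4)/2 right-steps and ((13-h)+1)/2 up-steps.
Sum over h with 4 ≤ h ≤ 12, h ≡ 0 (mod 2), 13-h ≡ 1 (mod 2):
h=4: C(13,4)·C(4,0)·C(9,5) = 715·1·126 = 90090
h=6: C(13,6)·C(6,1)·C(7,4) = 1716·6·35 = 360360
h=8: C(13,8)·C(8,2)·C(5,3) = 1287·28·10 = 360360
h=10: C(13,10)·C(10,3)·C(3,2) = 286·120·3 = 102960
h=12: C(13,12)·C(12,4)·C(1,1) = 13·495·1 = 6435
Total favorable: 920205
Total paths: 4^13 = 67108864
P = 920205/67108864 = 920205/67108864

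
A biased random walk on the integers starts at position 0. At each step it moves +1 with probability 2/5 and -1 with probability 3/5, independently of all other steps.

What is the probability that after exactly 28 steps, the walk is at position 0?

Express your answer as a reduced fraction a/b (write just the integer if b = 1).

To be at 0 after 28 steps: need exactly 14 steps of +1 and 14 of -1.
Number of such sequences: C(28,14) = 40116600
Each has probability (2/5)^14 · (3/5)^14 = 78364164096/37252902984619140625
P = 40116600 · 78364164096/37252902984619140625 = 125748153014943744/1490116119384765625

Answer: 125748153014943744/1490116119384765625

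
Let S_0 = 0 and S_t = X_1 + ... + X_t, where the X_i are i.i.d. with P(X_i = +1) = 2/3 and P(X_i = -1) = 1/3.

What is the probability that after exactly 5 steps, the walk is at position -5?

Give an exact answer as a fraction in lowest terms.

Answer: 1/243

Derivation:
To reach position -5 after 5 steps: need 0 steps of +1 and 5 steps of -1.
Number of such sequences: C(5,0) = 1
Each has probability (2/3)^0 · (1/3)^5 = 1/243
P = 1 · 1/243 = 1/243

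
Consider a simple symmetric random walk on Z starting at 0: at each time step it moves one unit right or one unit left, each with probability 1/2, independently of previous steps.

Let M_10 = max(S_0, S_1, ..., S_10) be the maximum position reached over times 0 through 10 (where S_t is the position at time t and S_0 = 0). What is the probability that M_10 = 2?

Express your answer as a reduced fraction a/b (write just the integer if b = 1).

Answer: 105/512

Derivation:
Let M_10 = max(S_0,...,S_10). Use the reflection principle: for j ≥ 1, #{paths with M_10 ≥ j} = #{S_10 ≥ j} + #{S_10 ≥ j+1}.
By reflection, #{M_10 ≥ 2} = #{S_10 ≥ 2} + #{S_10 ≥ 3} = 386 + 176 = 562.
#{M_10 ≥ 3} = #{S_10 ≥ 3} + #{S_10 ≥ 4} = 176 + 176 = 352.
#{M_10 = 2} = 562 - 352 = 210.
P(M_10 = 2) = 210/1024 = 105/512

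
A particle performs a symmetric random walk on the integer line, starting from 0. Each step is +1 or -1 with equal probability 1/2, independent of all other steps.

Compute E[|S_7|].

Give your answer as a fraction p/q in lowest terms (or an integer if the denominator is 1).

S_7 takes values m ≡ 1 (mod 2) with |m| ≤ 7; P(S_7=m) = C(7,(7+m)/2)/2^7.
Total paths: 2^7 = 128
Distribution: P(S=-7)=1/128, P(S=-5)=7/128, P(S=-3)=21/128, P(S=-1)=35/128, P(S=1)=35/128, P(S=3)=21/128, P(S=5)=7/128, P(S=7)=1/128
E[|S_7|] = Σ_m |m|·P(S_7=m) = 280/128 = 35/16

Answer: 35/16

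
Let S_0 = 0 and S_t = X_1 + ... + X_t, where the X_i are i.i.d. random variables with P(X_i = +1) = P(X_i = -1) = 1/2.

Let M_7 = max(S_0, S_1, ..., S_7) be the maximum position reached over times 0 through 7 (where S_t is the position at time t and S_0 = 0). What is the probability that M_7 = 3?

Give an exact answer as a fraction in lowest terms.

Answer: 21/128

Derivation:
Let M_7 = max(S_0,...,S_7). Use the reflection principle: for j ≥ 1, #{paths with M_7 ≥ j} = #{S_7 ≥ j} + #{S_7 ≥ j+1}.
By reflection, #{M_7 ≥ 3} = #{S_7 ≥ 3} + #{S_7 ≥ 4} = 29 + 8 = 37.
#{M_7 ≥ 4} = #{S_7 ≥ 4} + #{S_7 ≥ 5} = 8 + 8 = 16.
#{M_7 = 3} = 37 - 16 = 21.
P(M_7 = 3) = 21/128 = 21/128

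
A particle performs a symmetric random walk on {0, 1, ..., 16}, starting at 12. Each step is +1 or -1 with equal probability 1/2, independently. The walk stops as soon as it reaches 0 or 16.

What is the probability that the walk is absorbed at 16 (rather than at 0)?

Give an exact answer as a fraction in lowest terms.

Answer: 3/4

Derivation:
Symmetric walk (p = 1/2): the harmonic-function argument gives P(hit 16 before 0 | start at 12) = a/N.
P = 12/16 = 3/4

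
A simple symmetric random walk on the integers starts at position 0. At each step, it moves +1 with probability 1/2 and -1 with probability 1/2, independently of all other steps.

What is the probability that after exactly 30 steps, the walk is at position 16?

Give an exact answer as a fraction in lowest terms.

Answer: 254475/134217728

Derivation:
To reach position 16 after 30 steps: need 23 steps of +1 and 7 of -1.
Favorable paths: C(30,23) = 2035800
Total paths: 2^30 = 1073741824
P = 2035800/1073741824 = 254475/134217728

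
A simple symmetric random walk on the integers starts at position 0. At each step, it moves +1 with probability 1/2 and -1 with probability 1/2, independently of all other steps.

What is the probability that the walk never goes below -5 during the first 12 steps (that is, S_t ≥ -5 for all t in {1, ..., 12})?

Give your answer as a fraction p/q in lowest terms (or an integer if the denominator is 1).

Answer: 1859/2048

Derivation:
Let f(t,s) = #length-t paths at position s with S_1..S_t all ≥ -5.
f(t,s) = f(t-1,s-1) + f(t-1,s+1) for s ≥ -5; f(t,s) = 0 for s < -5.
t=0: f(0,0)=1
t=1: f(1,-1)=1 f(1,1)=1
t=2: f(2,-2)=1 f(2,0)=2 f(2,2)=1
t=3: f(3,-3)=1 f(3,-1)=3 f(3,1)=3 f(3,3)=1
t=4: f(4,-4)=1 f(4,-2)=4 f(4,0)=6 f(4,2)=4 f(4,4)=1
t=5: f(5,-5)=1 f(5,-3)=5 f(5,-1)=10 f(5,1)=10 f(5,3)=5 f(5,5)=1
t=6: f(6,-4)=6 f(6,-2)=15 f(6,0)=20 f(6,2)=15 f(6,4)=6 f(6,6)=1
t=7: f(7,-5)=6 f(7,-3)=21 f(7,-1)=35 f(7,1)=35 f(7,3)=21 f(7,5)=7 f(7,7)=1
t=8: f(8,-4)=27 f(8,-2)=56 f(8,0)=70 f(8,2)=56 f(8,4)=28 f(8,6)=8 f(8,8)=1
t=9: f(9,-5)=27 f(9,-3)=83 f(9,-1)=126 f(9,1)=126 f(9,3)=84 f(9,5)=36 f(9,7)=9 f(9,9)=1
t=10: f(10,-4)=110 f(10,-2)=209 f(10,0)=252 f(10,2)=210 f(10,4)=120 f(10,6)=45 f(10,8)=10 f(10,10)=1
t=11: f(11,-5)=110 f(11,-3)=319 f(11,-1)=461 f(11,1)=462 f(11,3)=330 f(11,5)=165 f(11,7)=55 f(11,9)=11 f(11,11)=1
t=12: f(12,-4)=429 f(12,-2)=780 f(12,0)=923 f(12,2)=792 f(12,4)=495 f(12,6)=220 f(12,8)=66 f(12,10)=12 f(12,12)=1
Σ_s f(12,s) = 3718
P = 3718/4096 = 1859/2048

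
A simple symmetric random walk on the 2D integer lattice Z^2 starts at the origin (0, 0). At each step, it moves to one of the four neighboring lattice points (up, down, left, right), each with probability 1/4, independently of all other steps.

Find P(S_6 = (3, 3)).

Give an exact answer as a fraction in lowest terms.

Let h be the number of horizontal steps (so 6-h are vertical). To end at (3,3) need (h+3)/2 right-steps and ((6-h)+3)/2 up-steps.
Sum over h with 3 ≤ h ≤ 3, h ≡ 1 (mod 2), 6-h ≡ 1 (mod 2):
h=3: C(6,3)·C(3,3)·C(3,3) = 20·1·1 = 20
Total favorable: 20
Total paths: 4^6 = 4096
P = 20/4096 = 5/1024

Answer: 5/1024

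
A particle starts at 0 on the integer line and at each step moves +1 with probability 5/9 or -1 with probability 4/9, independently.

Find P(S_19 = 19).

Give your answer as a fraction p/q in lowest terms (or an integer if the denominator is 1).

Answer: 19073486328125/1350851717672992089

Derivation:
To reach position 19 after 19 steps: need 19 steps of +1 and 0 steps of -1.
Number of such sequences: C(19,19) = 1
Each has probability (5/9)^19 · (4/9)^0 = 19073486328125/1350851717672992089
P = 1 · 19073486328125/1350851717672992089 = 19073486328125/1350851717672992089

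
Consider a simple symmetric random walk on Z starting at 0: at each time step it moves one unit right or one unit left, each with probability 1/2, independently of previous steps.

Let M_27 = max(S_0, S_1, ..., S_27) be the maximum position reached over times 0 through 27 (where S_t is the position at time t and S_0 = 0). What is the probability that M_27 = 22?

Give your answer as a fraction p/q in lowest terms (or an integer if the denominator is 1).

Answer: 351/134217728

Derivation:
Let M_27 = max(S_0,...,S_27). Use the reflection principle: for j ≥ 1, #{paths with M_27 ≥ j} = #{S_27 ≥ j} + #{S_27 ≥ j+1}.
By reflection, #{M_27 ≥ 22} = #{S_27 ≥ 22} + #{S_27 ≥ 23} = 379 + 379 = 758.
#{M_27 ≥ 23} = #{S_27 ≥ 23} + #{S_27 ≥ 24} = 379 + 28 = 407.
#{M_27 = 22} = 758 - 407 = 351.
P(M_27 = 22) = 351/134217728 = 351/134217728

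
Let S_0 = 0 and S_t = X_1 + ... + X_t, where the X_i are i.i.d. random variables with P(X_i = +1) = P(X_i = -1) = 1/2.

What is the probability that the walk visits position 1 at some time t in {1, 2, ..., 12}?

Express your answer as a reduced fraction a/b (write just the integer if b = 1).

Count via complement. Let g(t,s) = #length-t paths at position s with S_1..S_t all ≠ 1.
g(t,s) = g(t-1,s-1) + g(t-1,s+1) for s ≠ 1; g(t,1) = 0.
t=0: g(0,0)=1
t=1: g(1,-1)=1
t=2: g(2,-2)=1 g(2,0)=1
t=3: g(3,-3)=1 g(3,-1)=2
t=4: g(4,-4)=1 g(4,-2)=3 g(4,0)=2
t=5: g(5,-5)=1 g(5,-3)=4 g(5,-1)=5
t=6: g(6,-6)=1 g(6,-4)=5 g(6,-2)=9 g(6,0)=5
t=7: g(7,-7)=1 g(7,-5)=6 g(7,-3)=14 g(7,-1)=14
t=8: g(8,-8)=1 g(8,-6)=7 g(8,-4)=20 g(8,-2)=28 g(8,0)=14
t=9: g(9,-9)=1 g(9,-7)=8 g(9,-5)=27 g(9,-3)=48 g(9,-1)=42
t=10: g(10,-10)=1 g(10,-8)=9 g(10,-6)=35 g(10,-4)=75 g(10,-2)=90 g(10,0)=42
t=11: g(11,-11)=1 g(11,-9)=10 g(11,-7)=44 g(11,-5)=110 g(11,-3)=165 g(11,-1)=132
t=12: g(12,-12)=1 g(12,-10)=11 g(12,-8)=54 g(12,-6)=154 g(12,-4)=275 g(12,-2)=297 g(12,0)=132
Paths never hitting 1: Σ_s g(12,s) = 924
Paths hitting 1: 2^12 - 924 = 3172
P = 3172/4096 = 793/1024

Answer: 793/1024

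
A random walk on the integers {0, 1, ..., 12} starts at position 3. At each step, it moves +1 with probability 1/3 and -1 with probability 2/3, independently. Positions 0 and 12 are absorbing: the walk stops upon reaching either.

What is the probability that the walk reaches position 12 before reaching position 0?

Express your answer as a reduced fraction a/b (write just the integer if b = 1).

Answer: 1/585

Derivation:
Biased walk: p = 1/3, q = 2/3, r = q/p = 2
Gambler's ruin: P(hit 12 before 0 | start at 3) = (1 - r^a)/(1 - r^N)
r^3 = 8; r^12 = 4096
P = (1 - 8) / (1 - 4096) = -7 / -4095 = 1/585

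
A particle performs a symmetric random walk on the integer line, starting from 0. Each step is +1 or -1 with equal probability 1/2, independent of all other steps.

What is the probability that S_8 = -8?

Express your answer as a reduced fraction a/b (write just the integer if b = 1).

To reach position -8 after 8 steps: need 0 steps of +1 and 8 of -1.
Favorable paths: C(8,0) = 1
Total paths: 2^8 = 256
P = 1/256 = 1/256

Answer: 1/256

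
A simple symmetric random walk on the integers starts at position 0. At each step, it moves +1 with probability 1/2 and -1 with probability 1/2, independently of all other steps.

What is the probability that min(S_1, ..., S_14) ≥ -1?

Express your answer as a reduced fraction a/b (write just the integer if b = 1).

Answer: 6435/16384

Derivation:
Let f(t,s) = #length-t paths at position s with S_1..S_t all ≥ -1.
f(t,s) = f(t-1,s-1) + f(t-1,s+1) for s ≥ -1; f(t,s) = 0 for s < -1.
t=0: f(0,0)=1
t=1: f(1,-1)=1 f(1,1)=1
t=2: f(2,0)=2 f(2,2)=1
t=3: f(3,-1)=2 f(3,1)=3 f(3,3)=1
t=4: f(4,0)=5 f(4,2)=4 f(4,4)=1
t=5: f(5,-1)=5 f(5,1)=9 f(5,3)=5 f(5,5)=1
t=6: f(6,0)=14 f(6,2)=14 f(6,4)=6 f(6,6)=1
t=7: f(7,-1)=14 f(7,1)=28 f(7,3)=20 f(7,5)=7 f(7,7)=1
t=8: f(8,0)=42 f(8,2)=48 f(8,4)=27 f(8,6)=8 f(8,8)=1
t=9: f(9,-1)=42 f(9,1)=90 f(9,3)=75 f(9,5)=35 f(9,7)=9 f(9,9)=1
t=10: f(10,0)=132 f(10,2)=165 f(10,4)=110 f(10,6)=44 f(10,8)=10 f(10,10)=1
t=11: f(11,-1)=132 f(11,1)=297 f(11,3)=275 f(11,5)=154 f(11,7)=54 f(11,9)=11 f(11,11)=1
t=12: f(12,0)=429 f(12,2)=572 f(12,4)=429 f(12,6)=208 f(12,8)=65 f(12,10)=12 f(12,12)=1
t=13: f(13,-1)=429 f(13,1)=1001 f(13,3)=1001 f(13,5)=637 f(13,7)=273 f(13,9)=77 f(13,11)=13 f(13,13)=1
t=14: f(14,0)=1430 f(14,2)=2002 f(14,4)=1638 f(14,6)=910 f(14,8)=350 f(14,10)=90 f(14,12)=14 f(14,14)=1
Σ_s f(14,s) = 6435
P = 6435/16384 = 6435/16384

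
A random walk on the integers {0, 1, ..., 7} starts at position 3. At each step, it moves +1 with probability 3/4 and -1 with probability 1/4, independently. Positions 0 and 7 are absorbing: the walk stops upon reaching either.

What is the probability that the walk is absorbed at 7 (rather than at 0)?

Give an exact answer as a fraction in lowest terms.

Biased walk: p = 3/4, q = 1/4, r = q/p = 1/3
Gambler's ruin: P(hit 7 before 0 | start at 3) = (1 - r^a)/(1 - r^N)
r^3 = 1/27; r^7 = 1/2187
P = (1 - 1/27) / (1 - 1/2187) = 26/27 / 2186/2187 = 1053/1093

Answer: 1053/1093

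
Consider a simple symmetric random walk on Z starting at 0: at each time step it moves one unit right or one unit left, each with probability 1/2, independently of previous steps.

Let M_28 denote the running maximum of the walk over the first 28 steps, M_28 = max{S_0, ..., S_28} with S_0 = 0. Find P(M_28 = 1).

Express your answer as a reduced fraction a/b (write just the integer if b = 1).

Answer: 2340135/16777216

Derivation:
Let M_28 = max(S_0,...,S_28). Use the reflection principle: for j ≥ 1, #{paths with M_28 ≥ j} = #{S_28 ≥ j} + #{S_28 ≥ j+1}.
By reflection, #{M_28 ≥ 1} = #{S_28 ≥ 1} + #{S_28 ≥ 2} = 114159428 + 114159428 = 228318856.
#{M_28 ≥ 2} = #{S_28 ≥ 2} + #{S_28 ≥ 3} = 114159428 + 76717268 = 190876696.
#{M_28 = 1} = 228318856 - 190876696 = 37442160.
P(M_28 = 1) = 37442160/268435456 = 2340135/16777216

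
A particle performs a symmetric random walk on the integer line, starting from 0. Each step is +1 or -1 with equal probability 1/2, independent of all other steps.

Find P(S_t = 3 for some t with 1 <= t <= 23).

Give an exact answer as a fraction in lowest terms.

Answer: 2270193/4194304

Derivation:
Count via complement. Let g(t,s) = #length-t paths at position s with S_1..S_t all ≠ 3.
g(t,s) = g(t-1,s-1) + g(t-1,s+1) for s ≠ 3; g(t,3) = 0.
t=0: g(0,0)=1
t=1: g(1,-1)=1 g(1,1)=1
t=2: g(2,-2)=1 g(2,0)=2 g(2,2)=1
t=3: g(3,-3)=1 g(3,-1)=3 g(3,1)=3
t=4: g(4,-4)=1 g(4,-2)=4 g(4,0)=6 g(4,2)=3
t=5: g(5,-5)=1 g(5,-3)=5 g(5,-1)=10 g(5,1)=9
t=6: g(6,-6)=1 g(6,-4)=6 g(6,-2)=15 g(6,0)=19 g(6,2)=9
t=7: g(7,-7)=1 g(7,-5)=7 g(7,-3)=21 g(7,-1)=34 g(7,1)=28
t=8: g(8,-8)=1 g(8,-6)=8 g(8,-4)=28 g(8,-2)=55 g(8,0)=62 g(8,2)=28
t=9: g(9,-9)=1 g(9,-7)=9 g(9,-5)=36 g(9,-3)=83 g(9,-1)=117 g(9,1)=90
t=10: g(10,-10)=1 g(10,-8)=10 g(10,-6)=45 g(10,-4)=119 g(10,-2)=200 g(10,0)=207 g(10,2)=90
t=11: g(11,-11)=1 g(11,-9)=11 g(11,-7)=55 g(11,-5)=164 g(11,-3)=319 g(11,-1)=407 g(11,1)=297
t=12: g(12,-12)=1 g(12,-10)=12 g(12,-8)=66 g(12,-6)=219 g(12,-4)=483 g(12,-2)=726 g(12,0)=704 g(12,2)=297
t=13: g(13,-13)=1 g(13,-11)=13 g(13,-9)=78 g(13,-7)=285 g(13,-5)=702 g(13,-3)=1209 g(13,-1)=1430 g(13,1)=1001
t=14: g(14,-14)=1 g(14,-12)=14 g(14,-10)=91 g(14,-8)=363 g(14,-6)=987 g(14,-4)=1911 g(14,-2)=2639 g(14,0)=2431 g(14,2)=1001
t=15: g(15,-15)=1 g(15,-13)=15 g(15,-11)=105 g(15,-9)=454 g(15,-7)=1350 g(15,-5)=2898 g(15,-3)=4550 g(15,-1)=5070 g(15,1)=3432
t=16: g(16,-16)=1 g(16,-14)=16 g(16,-12)=120 g(16,-10)=559 g(16,-8)=1804 g(16,-6)=4248 g(16,-4)=7448 g(16,-2)=9620 g(16,0)=8502 g(16,2)=3432
t=17: g(17,-17)=1 g(17,-15)=17 g(17,-13)=136 g(17,-11)=679 g(17,-9)=2363 g(17,-7)=6052 g(17,-5)=11696 g(17,-3)=17068 g(17,-1)=18122 g(17,1)=11934
t=18: g(18,-18)=1 g(18,-16)=18 g(18,-14)=153 g(18,-12)=815 g(18,-10)=3042 g(18,-8)=8415 g(18,-6)=17748 g(18,-4)=28764 g(18,-2)=35190 g(18,0)=30056 g(18,2)=11934
t=19: g(19,-19)=1 g(19,-17)=19 g(19,-15)=171 g(19,-13)=968 g(19,-11)=3857 g(19,-9)=11457 g(19,-7)=26163 g(19,-5)=46512 g(19,-3)=63954 g(19,-1)=65246 g(19,1)=41990
t=20: g(20,-20)=1 g(20,-18)=20 g(20,-16)=190 g(20,-14)=1139 g(20,-12)=4825 g(20,-10)=15314 g(20,-8)=37620 g(20,-6)=72675 g(20,-4)=110466 g(20,-2)=129200 g(20,0)=107236 g(20,2)=41990
t=21: g(21,-21)=1 g(21,-19)=21 g(21,-17)=210 g(21,-15)=1329 g(21,-13)=5964 g(21,-11)=20139 g(21,-9)=52934 g(21,-7)=110295 g(21,-5)=183141 g(21,-3)=239666 g(21,-1)=236436 g(21,1)=149226
t=22: g(22,-22)=1 g(22,-20)=22 g(22,-18)=231 g(22,-16)=1539 g(22,-14)=7293 g(22,-12)=26103 g(22,-10)=73073 g(22,-8)=163229 g(22,-6)=293436 g(22,-4)=422807 g(22,-2)=476102 g(22,0)=385662 g(22,2)=149226
t=23: g(23,-23)=1 g(23,-21)=23 g(23,-19)=253 g(23,-17)=1770 g(23,-15)=8832 g(23,-13)=33396 g(23,-11)=99176 g(23,-9)=236302 g(23,-7)=456665 g(23,-5)=716243 g(23,-3)=898909 g(23,-1)=861764 g(23,1)=534888
Paths never hitting 3: Σ_s g(23,s) = 3848222
Paths hitting 3: 2^23 - 3848222 = 4540386
P = 4540386/8388608 = 2270193/4194304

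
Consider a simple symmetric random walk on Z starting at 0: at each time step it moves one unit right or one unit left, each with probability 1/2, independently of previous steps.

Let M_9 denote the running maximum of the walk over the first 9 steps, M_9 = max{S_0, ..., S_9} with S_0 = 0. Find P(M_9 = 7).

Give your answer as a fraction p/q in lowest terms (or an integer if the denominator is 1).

Answer: 9/512

Derivation:
Let M_9 = max(S_0,...,S_9). Use the reflection principle: for j ≥ 1, #{paths with M_9 ≥ j} = #{S_9 ≥ j} + #{S_9 ≥ j+1}.
By reflection, #{M_9 ≥ 7} = #{S_9 ≥ 7} + #{S_9 ≥ 8} = 10 + 1 = 11.
#{M_9 ≥ 8} = #{S_9 ≥ 8} + #{S_9 ≥ 9} = 1 + 1 = 2.
#{M_9 = 7} = 11 - 2 = 9.
P(M_9 = 7) = 9/512 = 9/512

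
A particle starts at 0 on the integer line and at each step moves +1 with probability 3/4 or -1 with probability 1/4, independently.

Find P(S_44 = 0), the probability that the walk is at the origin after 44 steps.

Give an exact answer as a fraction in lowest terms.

To be at 0 after 44 steps: need exactly 22 steps of +1 and 22 of -1.
Number of such sequences: C(44,22) = 2104098963720
Each has probability (3/4)^22 · (1/4)^22 = 31381059609/309485009821345068724781056
P = 2104098963720 · 31381059609/309485009821345068724781056 = 8253606875466556048185/38685626227668133590597632

Answer: 8253606875466556048185/38685626227668133590597632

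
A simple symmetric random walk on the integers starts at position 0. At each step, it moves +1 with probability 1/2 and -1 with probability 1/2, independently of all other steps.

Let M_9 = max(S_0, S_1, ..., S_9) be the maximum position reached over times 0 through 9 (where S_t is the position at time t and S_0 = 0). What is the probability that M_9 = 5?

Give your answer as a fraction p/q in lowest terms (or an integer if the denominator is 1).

Answer: 9/128

Derivation:
Let M_9 = max(S_0,...,S_9). Use the reflection principle: for j ≥ 1, #{paths with M_9 ≥ j} = #{S_9 ≥ j} + #{S_9 ≥ j+1}.
By reflection, #{M_9 ≥ 5} = #{S_9 ≥ 5} + #{S_9 ≥ 6} = 46 + 10 = 56.
#{M_9 ≥ 6} = #{S_9 ≥ 6} + #{S_9 ≥ 7} = 10 + 10 = 20.
#{M_9 = 5} = 56 - 20 = 36.
P(M_9 = 5) = 36/512 = 9/128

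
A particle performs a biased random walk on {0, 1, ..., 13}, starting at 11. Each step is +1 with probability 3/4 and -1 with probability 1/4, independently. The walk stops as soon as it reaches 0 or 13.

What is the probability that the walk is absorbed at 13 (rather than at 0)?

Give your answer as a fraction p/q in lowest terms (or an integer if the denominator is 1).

Answer: 797157/797161

Derivation:
Biased walk: p = 3/4, q = 1/4, r = q/p = 1/3
Gambler's ruin: P(hit 13 before 0 | start at 11) = (1 - r^a)/(1 - r^N)
r^11 = 1/177147; r^13 = 1/1594323
P = (1 - 1/177147) / (1 - 1/1594323) = 177146/177147 / 1594322/1594323 = 797157/797161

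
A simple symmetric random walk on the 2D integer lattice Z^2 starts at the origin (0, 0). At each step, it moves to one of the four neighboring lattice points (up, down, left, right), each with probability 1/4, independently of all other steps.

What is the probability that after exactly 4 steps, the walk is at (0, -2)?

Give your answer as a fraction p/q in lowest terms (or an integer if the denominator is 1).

Answer: 1/16

Derivation:
Let h be the number of horizontal steps (so 4-h are vertical). To end at (0,-2) need (h+0)/2 right-steps and ((4-h)-2)/2 up-steps.
Sum over h with 0 ≤ h ≤ 2, h ≡ 0 (mod 2), 4-h ≡ 0 (mod 2):
h=0: C(4,0)·C(0,0)·C(4,1) = 1·1·4 = 4
h=2: C(4,2)·C(2,1)·C(2,0) = 6·2·1 = 12
Total favorable: 16
Total paths: 4^4 = 256
P = 16/256 = 1/16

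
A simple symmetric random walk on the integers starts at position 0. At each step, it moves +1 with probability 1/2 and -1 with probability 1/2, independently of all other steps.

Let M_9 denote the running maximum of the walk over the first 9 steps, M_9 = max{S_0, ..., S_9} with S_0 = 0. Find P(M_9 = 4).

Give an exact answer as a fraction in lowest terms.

Answer: 9/128

Derivation:
Let M_9 = max(S_0,...,S_9). Use the reflection principle: for j ≥ 1, #{paths with M_9 ≥ j} = #{S_9 ≥ j} + #{S_9 ≥ j+1}.
By reflection, #{M_9 ≥ 4} = #{S_9 ≥ 4} + #{S_9 ≥ 5} = 46 + 46 = 92.
#{M_9 ≥ 5} = #{S_9 ≥ 5} + #{S_9 ≥ 6} = 46 + 10 = 56.
#{M_9 = 4} = 92 - 56 = 36.
P(M_9 = 4) = 36/512 = 9/128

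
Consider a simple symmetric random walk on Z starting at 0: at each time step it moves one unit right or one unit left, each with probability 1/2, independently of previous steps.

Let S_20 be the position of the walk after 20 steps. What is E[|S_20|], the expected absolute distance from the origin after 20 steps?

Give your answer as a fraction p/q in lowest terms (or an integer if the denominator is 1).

S_20 takes values m ≡ 0 (mod 2) with |m| ≤ 20; P(S_20=m) = C(20,(20+m)/2)/2^20.
Total paths: 2^20 = 1048576
Distribution: P(S=-20)=1/1048576, P(S=-18)=20/1048576, P(S=-16)=190/1048576, P(S=-14)=1140/1048576, P(S=-12)=4845/1048576, P(S=-10)=15504/1048576, P(S=-8)=38760/1048576, P(S=-6)=77520/1048576, P(S=-4)=125970/1048576, P(S=-2)=167960/1048576, P(S=0)=184756/1048576, P(S=2)=167960/1048576, P(S=4)=125970/1048576, P(S=6)=77520/1048576, P(S=8)=38760/1048576, P(S=10)=15504/1048576, P(S=12)=4845/1048576, P(S=14)=1140/1048576, P(S=16)=190/1048576, P(S=18)=20/1048576, P(S=20)=1/1048576
E[|S_20|] = Σ_m |m|·P(S_20=m) = 3695120/1048576 = 230945/65536

Answer: 230945/65536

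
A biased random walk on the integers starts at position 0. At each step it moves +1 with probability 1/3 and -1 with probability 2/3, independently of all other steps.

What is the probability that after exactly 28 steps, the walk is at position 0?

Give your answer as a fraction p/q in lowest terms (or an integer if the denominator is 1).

Answer: 24343347200/847288609443

Derivation:
To be at 0 after 28 steps: need exactly 14 steps of +1 and 14 of -1.
Number of such sequences: C(28,14) = 40116600
Each has probability (1/3)^14 · (2/3)^14 = 16384/22876792454961
P = 40116600 · 16384/22876792454961 = 24343347200/847288609443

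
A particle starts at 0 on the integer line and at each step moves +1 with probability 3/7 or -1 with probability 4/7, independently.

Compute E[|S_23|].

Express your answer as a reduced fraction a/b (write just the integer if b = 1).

S_23 takes values m ≡ 1 (mod 2) with |m| ≤ 23; P(S_23=m) = C(23,(23+m)/2) · (3/7)^((23+m)/2) · (4/7)^((23-m)/2).
Distribution: P(S=-23)=70368744177664/27368747340080916343, P(S=-21)=1213860837064704/27368747340080916343, P(S=-19)=10014351905783808/27368747340080916343, P(S=-17)=7510763929337856/3909821048582988049, P(S=-15)=28165364735016960/3909821048582988049, P(S=-13)=80271289494798336/3909821048582988049, P(S=-11)=180610401363296256/3909821048582988049, P(S=-9)=2302782617382027264/27368747340080916343, P(S=-7)=3454173926073040896/27368747340080916343, P(S=-5)=4317717407591301120/27368747340080916343, P(S=-3)=647657611138695168/3909821048582988049, P(S=-1)=574060155327479808/3909821048582988049, P(S=1)=430545116495609856/3909821048582988049, P(S=3)=273230554699137024/3909821048582988049, P(S=5)=1024614580121763840/27368747340080916343, P(S=7)=461076561054793728/27368747340080916343, P(S=9)=172903710395547648/27368747340080916343, P(S=11)=7628104870391808/3909821048582988049, P(S=13)=1907026217597952/3909821048582988049, P(S=15)=376386753473280/3909821048582988049, P(S=17)=56458013020992/3909821048582988049, P(S=19)=42343509765744/27368747340080916343, P(S=21)=2887057484028/27368747340080916343, P(S=23)=94143178827/27368747340080916343
E[|S_23|] = Σ_m |m|·P(S_23=m) = 18408386182308404351/3909821048582988049

Answer: 18408386182308404351/3909821048582988049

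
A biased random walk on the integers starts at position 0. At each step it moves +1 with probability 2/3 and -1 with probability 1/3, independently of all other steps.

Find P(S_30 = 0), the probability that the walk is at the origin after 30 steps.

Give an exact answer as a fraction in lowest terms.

To be at 0 after 30 steps: need exactly 15 steps of +1 and 15 of -1.
Number of such sequences: C(30,15) = 155117520
Each has probability (2/3)^15 · (1/3)^15 = 32768/205891132094649
P = 155117520 · 32768/205891132094649 = 564765655040/22876792454961

Answer: 564765655040/22876792454961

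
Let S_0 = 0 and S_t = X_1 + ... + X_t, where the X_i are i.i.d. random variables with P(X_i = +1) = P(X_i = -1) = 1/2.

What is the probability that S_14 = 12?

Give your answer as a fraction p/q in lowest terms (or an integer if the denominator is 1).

To reach position 12 after 14 steps: need 13 steps of +1 and 1 of -1.
Favorable paths: C(14,13) = 14
Total paths: 2^14 = 16384
P = 14/16384 = 7/8192

Answer: 7/8192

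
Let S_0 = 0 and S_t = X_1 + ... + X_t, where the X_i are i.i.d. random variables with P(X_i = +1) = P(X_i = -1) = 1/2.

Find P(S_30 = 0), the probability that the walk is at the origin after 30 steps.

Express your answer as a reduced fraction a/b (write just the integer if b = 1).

To return to 0 after 30 steps: need exactly 15 steps of +1 and 15 of -1.
Favorable paths: C(30,15) = 155117520
Total paths: 2^30 = 1073741824
P = 155117520/1073741824 = 9694845/67108864

Answer: 9694845/67108864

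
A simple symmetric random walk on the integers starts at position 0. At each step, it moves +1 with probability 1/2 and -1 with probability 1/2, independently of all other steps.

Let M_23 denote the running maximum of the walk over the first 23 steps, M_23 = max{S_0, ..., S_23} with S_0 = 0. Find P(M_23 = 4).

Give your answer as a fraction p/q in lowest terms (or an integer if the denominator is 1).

Let M_23 = max(S_0,...,S_23). Use the reflection principle: for j ≥ 1, #{paths with M_23 ≥ j} = #{S_23 ≥ j} + #{S_23 ≥ j+1}.
By reflection, #{M_23 ≥ 4} = #{S_23 ≥ 4} + #{S_23 ≥ 5} = 1698160 + 1698160 = 3396320.
#{M_23 ≥ 5} = #{S_23 ≥ 5} + #{S_23 ≥ 6} = 1698160 + 880970 = 2579130.
#{M_23 = 4} = 3396320 - 2579130 = 817190.
P(M_23 = 4) = 817190/8388608 = 408595/4194304

Answer: 408595/4194304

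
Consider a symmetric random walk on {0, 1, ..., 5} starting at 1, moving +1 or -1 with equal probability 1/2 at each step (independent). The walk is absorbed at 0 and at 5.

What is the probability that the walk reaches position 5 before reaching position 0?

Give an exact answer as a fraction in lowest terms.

Answer: 1/5

Derivation:
Symmetric walk (p = 1/2): the harmonic-function argument gives P(hit 5 before 0 | start at 1) = a/N.
P = 1/5 = 1/5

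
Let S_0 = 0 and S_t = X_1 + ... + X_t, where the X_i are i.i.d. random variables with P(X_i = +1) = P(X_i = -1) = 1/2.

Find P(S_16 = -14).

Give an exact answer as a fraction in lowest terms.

To reach position -14 after 16 steps: need 1 step of +1 and 15 of -1.
Favorable paths: C(16,1) = 16
Total paths: 2^16 = 65536
P = 16/65536 = 1/4096

Answer: 1/4096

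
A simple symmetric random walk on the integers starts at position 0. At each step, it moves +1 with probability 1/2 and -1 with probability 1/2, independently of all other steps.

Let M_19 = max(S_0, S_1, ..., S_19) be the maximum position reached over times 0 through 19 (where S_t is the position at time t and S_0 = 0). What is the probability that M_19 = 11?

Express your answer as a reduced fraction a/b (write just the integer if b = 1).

Answer: 969/131072

Derivation:
Let M_19 = max(S_0,...,S_19). Use the reflection principle: for j ≥ 1, #{paths with M_19 ≥ j} = #{S_19 ≥ j} + #{S_19 ≥ j+1}.
By reflection, #{M_19 ≥ 11} = #{S_19 ≥ 11} + #{S_19 ≥ 12} = 5036 + 1160 = 6196.
#{M_19 ≥ 12} = #{S_19 ≥ 12} + #{S_19 ≥ 13} = 1160 + 1160 = 2320.
#{M_19 = 11} = 6196 - 2320 = 3876.
P(M_19 = 11) = 3876/524288 = 969/131072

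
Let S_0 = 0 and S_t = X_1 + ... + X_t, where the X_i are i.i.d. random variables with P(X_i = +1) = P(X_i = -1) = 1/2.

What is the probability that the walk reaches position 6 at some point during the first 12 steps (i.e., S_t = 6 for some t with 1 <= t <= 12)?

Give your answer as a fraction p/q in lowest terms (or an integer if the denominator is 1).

Count via complement. Let g(t,s) = #length-t paths at position s with S_1..S_t all ≠ 6.
g(t,s) = g(t-1,s-1) + g(t-1,s+1) for s ≠ 6; g(t,6) = 0.
t=0: g(0,0)=1
t=1: g(1,-1)=1 g(1,1)=1
t=2: g(2,-2)=1 g(2,0)=2 g(2,2)=1
t=3: g(3,-3)=1 g(3,-1)=3 g(3,1)=3 g(3,3)=1
t=4: g(4,-4)=1 g(4,-2)=4 g(4,0)=6 g(4,2)=4 g(4,4)=1
t=5: g(5,-5)=1 g(5,-3)=5 g(5,-1)=10 g(5,1)=10 g(5,3)=5 g(5,5)=1
t=6: g(6,-6)=1 g(6,-4)=6 g(6,-2)=15 g(6,0)=20 g(6,2)=15 g(6,4)=6
t=7: g(7,-7)=1 g(7,-5)=7 g(7,-3)=21 g(7,-1)=35 g(7,1)=35 g(7,3)=21 g(7,5)=6
t=8: g(8,-8)=1 g(8,-6)=8 g(8,-4)=28 g(8,-2)=56 g(8,0)=70 g(8,2)=56 g(8,4)=27
t=9: g(9,-9)=1 g(9,-7)=9 g(9,-5)=36 g(9,-3)=84 g(9,-1)=126 g(9,1)=126 g(9,3)=83 g(9,5)=27
t=10: g(10,-10)=1 g(10,-8)=10 g(10,-6)=45 g(10,-4)=120 g(10,-2)=210 g(10,0)=252 g(10,2)=209 g(10,4)=110
t=11: g(11,-11)=1 g(11,-9)=11 g(11,-7)=55 g(11,-5)=165 g(11,-3)=330 g(11,-1)=462 g(11,1)=461 g(11,3)=319 g(11,5)=110
t=12: g(12,-12)=1 g(12,-10)=12 g(12,-8)=66 g(12,-6)=220 g(12,-4)=495 g(12,-2)=792 g(12,0)=923 g(12,2)=780 g(12,4)=429
Paths never hitting 6: Σ_s g(12,s) = 3718
Paths hitting 6: 2^12 - 3718 = 378
P = 378/4096 = 189/2048

Answer: 189/2048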